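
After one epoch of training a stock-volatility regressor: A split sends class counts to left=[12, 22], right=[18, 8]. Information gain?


Parent = [30, 30], H_parent = 1
H_left = 0.9367 (n=34), H_right = 0.8905 (n=26)
H_children = (34/60)·0.9367 + (26/60)·0.8905 = 0.9167
IG = 1 - 0.9167 = 0.0833

0.0833


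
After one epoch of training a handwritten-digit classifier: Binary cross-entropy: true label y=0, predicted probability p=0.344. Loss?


BCE = -[y·ln(p) + (1-y)·ln(1-p)]
= -0 - 1·ln(1-0.344)
= -ln(0.656) = 0.4216

0.4216


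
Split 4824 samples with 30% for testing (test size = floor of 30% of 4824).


Test = ⌊4824·30/100⌋ = 1447
Train = 4824 - 1447 = 3377

Train: 3377, Test: 1447


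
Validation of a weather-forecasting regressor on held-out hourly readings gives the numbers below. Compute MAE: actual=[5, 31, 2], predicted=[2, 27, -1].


Absolute errors: |5-2|=3, |31-27|=4, |2+ 1|=3
Sum = 10
MAE = 10/3 = 10/3

10/3


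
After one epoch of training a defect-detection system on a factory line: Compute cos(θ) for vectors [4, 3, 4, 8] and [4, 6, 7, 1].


A·B = 4·4 + 3·6 + 4·7 + 8·1 = 70
‖A‖ = √105 = 10.247, ‖B‖ = √102 = 10.0995
cos = 70/(√105·√102) = 70/√10710 = 0.6764

0.6764


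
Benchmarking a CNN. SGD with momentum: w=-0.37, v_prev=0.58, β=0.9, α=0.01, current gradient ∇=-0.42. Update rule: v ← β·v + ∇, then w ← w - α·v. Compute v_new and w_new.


v_new = 0.9·0.58 - 0.42 = 0.522 - 0.42 = 0.102
w_new = -0.37 - 0.01·0.102 = -0.37 - 0.00102 = -0.37102

v_new=0.102, w_new=-0.37102


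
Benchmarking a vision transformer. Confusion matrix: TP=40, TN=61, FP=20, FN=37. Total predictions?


Total = TP + TN + FP + FN
= 40 + 61 + 20 + 37
= 158
(Predicted positive: 60, predicted negative: 98)

158


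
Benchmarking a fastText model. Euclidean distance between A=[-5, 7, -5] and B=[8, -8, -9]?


d = √((-5-8)² + (7+ 8)² + (-5+ 9)²)
  = √(169 + 225 + 16)
  = √410 = 20.2485

20.2485


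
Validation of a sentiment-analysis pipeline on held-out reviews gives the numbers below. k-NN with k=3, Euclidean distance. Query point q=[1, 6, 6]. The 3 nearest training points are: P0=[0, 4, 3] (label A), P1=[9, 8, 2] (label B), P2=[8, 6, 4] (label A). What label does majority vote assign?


d(q,P0) = 3.7417  (label A)
d(q,P1) = 9.1652  (label B)
d(q,P2) = 7.2801  (label A)
Votes: A=2, B=1
Majority → A

A


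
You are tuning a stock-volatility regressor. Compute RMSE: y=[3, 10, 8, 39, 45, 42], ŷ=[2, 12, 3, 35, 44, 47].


MSE = 72/6 = 12
RMSE = √(72/6) = 3.4641

3.4641


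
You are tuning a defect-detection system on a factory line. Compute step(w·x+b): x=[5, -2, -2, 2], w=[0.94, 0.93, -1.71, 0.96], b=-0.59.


z = (5)·(0.94) + (-2)·(0.93) + (-2)·(-1.71) + (2)·(0.96) - 0.59
  = 7.59
step(z) = 1 (z≥0)

1


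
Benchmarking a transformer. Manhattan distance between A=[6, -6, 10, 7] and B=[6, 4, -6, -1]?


d = |6-6| + |-6-4| + |10+ 6| + |7+ 1|
  = 0 + 10 + 16 + 8
  = 34

34


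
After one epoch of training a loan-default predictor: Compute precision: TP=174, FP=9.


Precision = TP/(TP+FP)
= 174/(174+9)
= 174/183 = 95.08%

95.08%


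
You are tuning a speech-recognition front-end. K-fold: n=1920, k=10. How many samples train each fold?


Fold size = 1920/10 = 192
Training per fold = 1920 - 192 = 1728

1728


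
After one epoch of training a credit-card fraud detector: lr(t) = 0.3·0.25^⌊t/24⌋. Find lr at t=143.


n_drops = ⌊143/24⌋ = 5
lr = 0.3·0.25^5 = 0.3·0.0009765625 = 0.00029296875

0.00029296875


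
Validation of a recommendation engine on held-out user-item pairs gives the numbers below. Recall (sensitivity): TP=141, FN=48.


Recall = TP/(TP+FN)
= 141/(141+48)
= 141/189 = 74.6%

74.6%


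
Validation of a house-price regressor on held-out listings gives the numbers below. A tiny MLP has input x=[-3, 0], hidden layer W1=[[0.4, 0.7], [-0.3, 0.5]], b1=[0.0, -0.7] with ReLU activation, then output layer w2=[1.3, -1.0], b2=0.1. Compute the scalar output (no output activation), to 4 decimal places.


z1[0] = (0.4)·(-3) + (0.7)·(0) + 0.0 = -1.2
z1[1] = (-0.3)·(-3) + (0.5)·(0) - 0.7 = 0.2
h = ReLU(z1) = [0.0, 0.2]
output = (1.3)·(0.0) + (-1.0)·(0.2) + 0.1 = -0.1

-0.1


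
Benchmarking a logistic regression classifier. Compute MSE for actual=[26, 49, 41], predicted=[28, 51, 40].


Squared errors: (26-28)²=4, (49-51)²=4, (41-40)²=1
Sum = 9
MSE = 9/3 = 3

3


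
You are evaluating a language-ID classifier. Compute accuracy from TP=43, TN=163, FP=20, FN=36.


Accuracy = (TP+TN)/(TP+TN+FP+FN)
= (43+163)/(262)
= 206/262 = 78.63%

78.63%


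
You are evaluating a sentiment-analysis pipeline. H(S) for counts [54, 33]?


Probabilities: [54/87, 33/87] ≈ [0.6207, 0.3793]
H = -((54/87)·log₂(54/87) + (33/87)·log₂(33/87))
  = 0.9576 bits

0.9576 bits


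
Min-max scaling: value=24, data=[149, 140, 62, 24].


min=24, max=149
(24-24)/(149-24) = 0/125 = 0.0

0.0


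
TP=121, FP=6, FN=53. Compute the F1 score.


Precision = 121/127 = 0.9528
Recall = 121/174 = 0.6954
F1 = 2·P·R/(P+R) = 2·TP/(2·TP+FP+FN) = 242/(242+6+53) = 242/301 = 0.804

0.804


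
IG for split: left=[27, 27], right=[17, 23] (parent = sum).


Parent = [44, 50], H_parent = 0.9971
H_left = 1 (n=54), H_right = 0.9837 (n=40)
H_children = (54/94)·1 + (40/94)·0.9837 = 0.9931
IG = 0.9971 - 0.9931 = 0.004

0.004


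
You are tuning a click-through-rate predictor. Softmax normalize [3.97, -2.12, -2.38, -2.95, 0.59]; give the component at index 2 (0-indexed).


Exponentials: e^3.97=52.9845, e^-2.12=0.12, e^-2.38=0.0926, e^-2.95=0.0523, e^0.59=1.804
Sum = 55.0534
Softmax = [0.9624, 0.0022, 0.0017, 0.001, 0.0328]
p[2] = 0.0926/55.0534 = 0.0017

0.0017


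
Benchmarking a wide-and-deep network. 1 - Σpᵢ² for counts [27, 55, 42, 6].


Probabilities: [27/130, 55/130, 42/130, 6/130] ≈ [0.2077, 0.4231, 0.3231, 0.0462]
Σpᵢ² = (729 + 3025 + 1764 + 36)/130² = 5554/16900
Gini = 1 - Σpᵢ² = 1 - 5554/16900 = 0.6714

0.6714


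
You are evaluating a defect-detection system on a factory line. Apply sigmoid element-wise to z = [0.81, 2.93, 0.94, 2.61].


σ(0.81) = 1/(1+e^-0.81) = 0.6921
σ(2.93) = 1/(1+e^-2.93) = 0.9493
σ(0.94) = 1/(1+e^-0.94) = 0.7191
σ(2.61) = 1/(1+e^-2.61) = 0.9315
result = [0.6921, 0.9493, 0.7191, 0.9315]

[0.6921, 0.9493, 0.7191, 0.9315]


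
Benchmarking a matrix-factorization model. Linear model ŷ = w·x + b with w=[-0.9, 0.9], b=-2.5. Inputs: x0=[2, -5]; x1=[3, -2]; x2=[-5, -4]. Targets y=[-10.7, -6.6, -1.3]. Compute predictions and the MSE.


ŷ0 = (-0.9)·(2) + (0.9)·(-5) - 2.5 = -8.8
ŷ1 = (-0.9)·(3) + (0.9)·(-2) - 2.5 = -7.0
ŷ2 = (-0.9)·(-5) + (0.9)·(-4) - 2.5 = -1.6
errors² = [3.61, 0.16, 0.09]
MSE = 3.8600/3 = 1.2867

1.2867


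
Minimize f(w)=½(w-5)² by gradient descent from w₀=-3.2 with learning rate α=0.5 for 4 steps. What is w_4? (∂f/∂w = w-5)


step 1: grad = -3.2-5 = -8.2; w = -3.2 - 0.5·(-8.2) = 0.9
step 2: grad = 0.9-5 = -4.1; w = 0.9 - 0.5·(-4.1) = 2.95
step 3: grad = 2.95-5 = -2.05; w = 2.95 - 0.5·(-2.05) = 3.975
step 4: grad = 3.975-5 = -1.025; w = 3.975 - 0.5·(-1.025) = 4.4875

4.4875


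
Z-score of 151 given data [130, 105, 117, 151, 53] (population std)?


μ = 111.2, σ = 32.8536
z = (151 - 111.2)/32.8536 = 1.2114

1.2114


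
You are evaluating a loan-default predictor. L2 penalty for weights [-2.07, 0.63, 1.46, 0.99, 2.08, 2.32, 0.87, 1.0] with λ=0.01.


‖w‖₂² = (-2.07)² + (0.63)² + (1.46)² + (0.99)² + (2.08)² + (2.32)² + (0.87)² + (1.0)²
     = 4.2849 + 0.3969 + 2.1316 + 0.9801 + 4.3264 + 5.3824 + 0.7569 + 1
     = 19.2592
λ·‖w‖₂² = 0.01·19.2592 = 0.192592

0.192592


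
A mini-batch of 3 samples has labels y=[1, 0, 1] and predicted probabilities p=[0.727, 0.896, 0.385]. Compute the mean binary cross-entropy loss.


L[0] = -ln(0.727) = 0.3188
L[1] = -ln(1-0.896) = -ln(0.104) = 2.2634
L[2] = -ln(0.385) = 0.9545
mean = (0.3188 + 2.2634 + 0.9545)/3 = 1.1789

1.1789


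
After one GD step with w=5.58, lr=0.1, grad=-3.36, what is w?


w_new = w - α·∇
= 5.58 - 0.1·-3.36
= 5.58 + 0.336
= 5.916

5.916


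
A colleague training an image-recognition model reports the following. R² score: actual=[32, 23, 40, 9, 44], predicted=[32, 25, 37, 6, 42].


ȳ = 29.6
SS_res = Σ(y-ŷ)² = 26
SS_tot = Σ(y-ȳ)² = 789.2
R² = 1 - SS_res/SS_tot = 1 - 0.0329 = 0.9671

0.9671


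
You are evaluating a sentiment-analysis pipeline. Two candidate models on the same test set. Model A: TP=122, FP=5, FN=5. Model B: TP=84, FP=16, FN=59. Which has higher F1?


Model A: P=122/127=0.9606, R=122/127=0.9606, F1=2PR/(P+R)=2TP/(2TP+FP+FN)=244/254=0.9606
Model B: P=84/100=0.84, R=84/143=0.5874, F1=2PR/(P+R)=2TP/(2TP+FP+FN)=168/243=0.6914
0.9606 > 0.6914 → Model A

Model A


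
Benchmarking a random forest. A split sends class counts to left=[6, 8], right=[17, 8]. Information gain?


Parent = [23, 16], H_parent = 0.9766
H_left = 0.9852 (n=14), H_right = 0.9044 (n=25)
H_children = (14/39)·0.9852 + (25/39)·0.9044 = 0.9334
IG = 0.9766 - 0.9334 = 0.0432

0.0432


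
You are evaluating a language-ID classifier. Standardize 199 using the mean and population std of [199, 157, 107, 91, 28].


μ = 116.4, σ = 58.3424
z = (199 - 116.4)/58.3424 = 1.4158

1.4158


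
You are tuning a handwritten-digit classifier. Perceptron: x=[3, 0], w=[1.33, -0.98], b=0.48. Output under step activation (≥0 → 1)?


z = (3)·(1.33) + (0)·(-0.98) + 0.48
  = 4.47
step(z) = 1 (z≥0)

1


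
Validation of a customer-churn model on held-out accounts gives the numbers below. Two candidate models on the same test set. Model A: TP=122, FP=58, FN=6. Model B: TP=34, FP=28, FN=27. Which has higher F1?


Model A: P=122/180=0.6778, R=122/128=0.9531, F1=2PR/(P+R)=2TP/(2TP+FP+FN)=244/308=0.7922
Model B: P=34/62=0.5484, R=34/61=0.5574, F1=2PR/(P+R)=2TP/(2TP+FP+FN)=68/123=0.5528
0.7922 > 0.5528 → Model A

Model A


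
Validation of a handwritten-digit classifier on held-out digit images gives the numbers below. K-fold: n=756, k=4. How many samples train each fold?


Fold size = 756/4 = 189
Training per fold = 756 - 189 = 567

567


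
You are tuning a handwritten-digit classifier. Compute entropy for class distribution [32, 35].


Probabilities: [32/67, 35/67] ≈ [0.4776, 0.5224]
H = -((32/67)·log₂(32/67) + (35/67)·log₂(35/67))
  = 0.9986 bits

0.9986 bits


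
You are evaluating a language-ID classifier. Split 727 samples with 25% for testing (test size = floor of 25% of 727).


Test = ⌊727·25/100⌋ = 181
Train = 727 - 181 = 546

Train: 546, Test: 181


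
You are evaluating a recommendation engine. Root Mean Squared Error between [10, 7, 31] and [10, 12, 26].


MSE = 50/3 = 16.6667
RMSE = √(50/3) = 4.0825

4.0825


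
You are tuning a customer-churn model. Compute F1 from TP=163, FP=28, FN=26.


Precision = 163/191 = 0.8534
Recall = 163/189 = 0.8624
F1 = 2·P·R/(P+R) = 2·TP/(2·TP+FP+FN) = 326/(326+28+26) = 326/380 = 0.8579

0.8579


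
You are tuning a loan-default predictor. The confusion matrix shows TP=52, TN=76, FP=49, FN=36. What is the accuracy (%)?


Accuracy = (TP+TN)/(TP+TN+FP+FN)
= (52+76)/(213)
= 128/213 = 60.09%

60.09%


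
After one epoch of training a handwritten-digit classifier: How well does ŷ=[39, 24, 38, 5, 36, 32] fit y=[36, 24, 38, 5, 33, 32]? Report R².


ȳ = 28
SS_res = Σ(y-ŷ)² = 18
SS_tot = Σ(y-ȳ)² = 750
R² = 1 - SS_res/SS_tot = 1 - 0.024 = 0.976

0.976


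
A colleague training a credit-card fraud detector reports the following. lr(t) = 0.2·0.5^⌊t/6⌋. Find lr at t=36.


n_drops = ⌊36/6⌋ = 6
lr = 0.2·0.5^6 = 0.2·0.015625 = 0.003125

0.003125


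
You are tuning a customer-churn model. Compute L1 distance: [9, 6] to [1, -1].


d = |9-1| + |6+ 1|
  = 8 + 7
  = 15

15


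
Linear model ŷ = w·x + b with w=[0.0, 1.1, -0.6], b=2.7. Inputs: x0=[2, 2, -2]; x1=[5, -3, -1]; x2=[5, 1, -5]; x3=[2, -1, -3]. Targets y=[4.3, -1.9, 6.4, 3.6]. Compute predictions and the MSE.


ŷ0 = (0.0)·(2) + (1.1)·(2) + (-0.6)·(-2) + 2.7 = 6.1
ŷ1 = (0.0)·(5) + (1.1)·(-3) + (-0.6)·(-1) + 2.7 = 0.0
ŷ2 = (0.0)·(5) + (1.1)·(1) + (-0.6)·(-5) + 2.7 = 6.8
ŷ3 = (0.0)·(2) + (1.1)·(-1) + (-0.6)·(-3) + 2.7 = 3.4
errors² = [3.24, 3.61, 0.16, 0.04]
MSE = 7.0500/4 = 1.7625

1.7625


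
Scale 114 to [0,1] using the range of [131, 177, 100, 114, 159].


min=100, max=177
(114-100)/(177-100) = 14/77 = 0.1818

0.1818


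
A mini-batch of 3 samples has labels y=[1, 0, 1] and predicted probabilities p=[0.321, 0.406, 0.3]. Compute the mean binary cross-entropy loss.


L[0] = -ln(0.321) = 1.1363
L[1] = -ln(1-0.406) = -ln(0.594) = 0.5209
L[2] = -ln(0.3) = 1.204
mean = (1.1363 + 0.5209 + 1.204)/3 = 0.9537

0.9537


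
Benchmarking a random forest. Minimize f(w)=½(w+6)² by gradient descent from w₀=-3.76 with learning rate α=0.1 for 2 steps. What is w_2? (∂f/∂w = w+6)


step 1: grad = -3.76+6 = 2.24; w = -3.76 - 0.1·(2.24) = -3.984
step 2: grad = -3.984+6 = 2.016; w = -3.984 - 0.1·(2.016) = -4.1856

-4.1856


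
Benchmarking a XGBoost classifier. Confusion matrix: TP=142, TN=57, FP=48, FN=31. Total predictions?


Total = TP + TN + FP + FN
= 142 + 57 + 48 + 31
= 278
(Predicted positive: 190, predicted negative: 88)

278


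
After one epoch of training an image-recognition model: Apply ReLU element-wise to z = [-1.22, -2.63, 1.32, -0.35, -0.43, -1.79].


ReLU(-1.22) = max(0, -1.22) = 0.0
ReLU(-2.63) = max(0, -2.63) = 0.0
ReLU(1.32) = max(0, 1.32) = 1.32
ReLU(-0.35) = max(0, -0.35) = 0.0
ReLU(-0.43) = max(0, -0.43) = 0.0
ReLU(-1.79) = max(0, -1.79) = 0.0
result = [0.0, 0.0, 1.32, 0.0, 0.0, 0.0]

[0.0, 0.0, 1.32, 0.0, 0.0, 0.0]


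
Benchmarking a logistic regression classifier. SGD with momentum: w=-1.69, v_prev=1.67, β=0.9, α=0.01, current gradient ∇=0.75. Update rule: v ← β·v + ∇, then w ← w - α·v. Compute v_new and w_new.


v_new = 0.9·1.67 + 0.75 = 1.503 + 0.75 = 2.253
w_new = -1.69 - 0.01·2.253 = -1.69 - 0.02253 = -1.71253

v_new=2.253, w_new=-1.71253


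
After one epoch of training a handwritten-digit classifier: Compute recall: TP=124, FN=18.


Recall = TP/(TP+FN)
= 124/(124+18)
= 124/142 = 87.32%

87.32%


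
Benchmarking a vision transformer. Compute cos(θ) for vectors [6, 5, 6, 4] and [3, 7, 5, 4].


A·B = 6·3 + 5·7 + 6·5 + 4·4 = 99
‖A‖ = √113 = 10.6301, ‖B‖ = √99 = 9.9499
cos = 99/(√113·√99) = 99/√11187 = 0.936

0.936


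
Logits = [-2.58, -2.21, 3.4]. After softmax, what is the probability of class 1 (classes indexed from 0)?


Exponentials: e^-2.58=0.0758, e^-2.21=0.1097, e^3.4=29.9641
Sum = 30.1496
Softmax = [0.0025, 0.0036, 0.9938]
p[1] = 0.1097/30.1496 = 0.0036

0.0036


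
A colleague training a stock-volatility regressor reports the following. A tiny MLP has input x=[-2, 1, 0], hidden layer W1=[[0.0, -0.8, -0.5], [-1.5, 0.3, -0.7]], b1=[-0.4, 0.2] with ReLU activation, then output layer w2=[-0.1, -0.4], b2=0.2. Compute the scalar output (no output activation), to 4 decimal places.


z1[0] = (0.0)·(-2) + (-0.8)·(1) + (-0.5)·(0) - 0.4 = -1.2
z1[1] = (-1.5)·(-2) + (0.3)·(1) + (-0.7)·(0) + 0.2 = 3.5
h = ReLU(z1) = [0.0, 3.5]
output = (-0.1)·(0.0) + (-0.4)·(3.5) + 0.2 = -1.2

-1.2


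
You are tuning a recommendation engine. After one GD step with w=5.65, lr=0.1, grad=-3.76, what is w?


w_new = w - α·∇
= 5.65 - 0.1·-3.76
= 5.65 + 0.376
= 6.026

6.026


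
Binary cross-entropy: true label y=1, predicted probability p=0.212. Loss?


BCE = -[y·ln(p) + (1-y)·ln(1-p)]
= -1·ln(0.212) - 0
= -ln(0.212) = 1.5512

1.5512


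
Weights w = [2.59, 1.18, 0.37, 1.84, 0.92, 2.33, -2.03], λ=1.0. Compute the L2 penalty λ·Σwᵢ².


‖w‖₂² = (2.59)² + (1.18)² + (0.37)² + (1.84)² + (0.92)² + (2.33)² + (-2.03)²
     = 6.7081 + 1.3924 + 0.1369 + 3.3856 + 0.8464 + 5.4289 + 4.1209
     = 22.0192
λ·‖w‖₂² = 1.0·22.0192 = 22.0192

22.0192


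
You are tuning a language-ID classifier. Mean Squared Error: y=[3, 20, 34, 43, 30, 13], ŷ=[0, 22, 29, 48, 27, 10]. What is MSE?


Squared errors: (3-0)²=9, (20-22)²=4, (34-29)²=25, (43-48)²=25, (30-27)²=9, (13-10)²=9
Sum = 81
MSE = 81/6 = 27/2

27/2


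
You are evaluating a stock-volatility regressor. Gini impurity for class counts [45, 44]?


Probabilities: [45/89, 44/89] ≈ [0.5056, 0.4944]
Σpᵢ² = (2025 + 1936)/89² = 3961/7921
Gini = 1 - Σpᵢ² = 1 - 3961/7921 = 0.4999

0.4999


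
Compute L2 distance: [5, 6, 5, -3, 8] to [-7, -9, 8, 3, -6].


d = √((5+ 7)² + (6+ 9)² + (5-8)² + (-3-3)² + (8+ 6)²)
  = √(144 + 225 + 9 + 36 + 196)
  = √610 = 24.6982

24.6982


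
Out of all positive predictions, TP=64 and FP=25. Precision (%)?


Precision = TP/(TP+FP)
= 64/(64+25)
= 64/89 = 71.91%

71.91%


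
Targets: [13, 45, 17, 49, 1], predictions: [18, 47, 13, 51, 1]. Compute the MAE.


Absolute errors: |13-18|=5, |45-47|=2, |17-13|=4, |49-51|=2, |1-1|=0
Sum = 13
MAE = 13/5 = 13/5

13/5


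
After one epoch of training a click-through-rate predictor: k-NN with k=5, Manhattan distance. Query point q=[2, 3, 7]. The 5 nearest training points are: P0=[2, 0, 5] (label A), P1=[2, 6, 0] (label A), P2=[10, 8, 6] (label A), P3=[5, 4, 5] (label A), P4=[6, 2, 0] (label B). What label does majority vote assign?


d(q,P0) = 5  (label A)
d(q,P1) = 10  (label A)
d(q,P2) = 14  (label A)
d(q,P3) = 6  (label A)
d(q,P4) = 12  (label B)
Votes: A=4, B=1
Majority → A

A


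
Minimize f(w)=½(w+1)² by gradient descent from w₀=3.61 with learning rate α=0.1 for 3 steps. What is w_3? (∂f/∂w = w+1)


step 1: grad = 3.61+1 = 4.61; w = 3.61 - 0.1·(4.61) = 3.149
step 2: grad = 3.149+1 = 4.149; w = 3.149 - 0.1·(4.149) = 2.7341
step 3: grad = 2.7341+1 = 3.7341; w = 2.7341 - 0.1·(3.7341) = 2.36069

2.36069


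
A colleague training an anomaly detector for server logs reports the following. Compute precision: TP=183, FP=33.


Precision = TP/(TP+FP)
= 183/(183+33)
= 183/216 = 84.72%

84.72%


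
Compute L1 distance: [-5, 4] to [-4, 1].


d = |-5+ 4| + |4-1|
  = 1 + 3
  = 4

4


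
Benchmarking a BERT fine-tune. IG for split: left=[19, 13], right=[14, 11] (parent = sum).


Parent = [33, 24], H_parent = 0.9819
H_left = 0.9745 (n=32), H_right = 0.9896 (n=25)
H_children = (32/57)·0.9745 + (25/57)·0.9896 = 0.9811
IG = 0.9819 - 0.9811 = 0.0008

0.0008


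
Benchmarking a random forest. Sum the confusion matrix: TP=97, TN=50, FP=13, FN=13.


Total = TP + TN + FP + FN
= 97 + 50 + 13 + 13
= 173
(Predicted positive: 110, predicted negative: 63)

173


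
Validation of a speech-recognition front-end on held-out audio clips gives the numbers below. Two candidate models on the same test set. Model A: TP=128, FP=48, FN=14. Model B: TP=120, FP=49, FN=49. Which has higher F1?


Model A: P=128/176=0.7273, R=128/142=0.9014, F1=2PR/(P+R)=2TP/(2TP+FP+FN)=256/318=0.805
Model B: P=120/169=0.7101, R=120/169=0.7101, F1=2PR/(P+R)=2TP/(2TP+FP+FN)=240/338=0.7101
0.805 > 0.7101 → Model A

Model A


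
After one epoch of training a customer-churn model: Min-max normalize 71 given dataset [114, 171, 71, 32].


min=32, max=171
(71-32)/(171-32) = 39/139 = 0.2806

0.2806


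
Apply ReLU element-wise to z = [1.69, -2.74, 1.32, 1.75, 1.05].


ReLU(1.69) = max(0, 1.69) = 1.69
ReLU(-2.74) = max(0, -2.74) = 0.0
ReLU(1.32) = max(0, 1.32) = 1.32
ReLU(1.75) = max(0, 1.75) = 1.75
ReLU(1.05) = max(0, 1.05) = 1.05
result = [1.69, 0.0, 1.32, 1.75, 1.05]

[1.69, 0.0, 1.32, 1.75, 1.05]


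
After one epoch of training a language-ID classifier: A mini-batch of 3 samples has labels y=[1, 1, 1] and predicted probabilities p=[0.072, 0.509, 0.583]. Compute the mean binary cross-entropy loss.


L[0] = -ln(0.072) = 2.6311
L[1] = -ln(0.509) = 0.6753
L[2] = -ln(0.583) = 0.5396
mean = (2.6311 + 0.6753 + 0.5396)/3 = 1.282

1.282


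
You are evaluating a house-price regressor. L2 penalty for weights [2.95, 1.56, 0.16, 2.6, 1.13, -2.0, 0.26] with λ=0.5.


‖w‖₂² = (2.95)² + (1.56)² + (0.16)² + (2.6)² + (1.13)² + (-2.0)² + (0.26)²
     = 8.7025 + 2.4336 + 0.0256 + 6.76 + 1.2769 + 4 + 0.0676
     = 23.2662
λ·‖w‖₂² = 0.5·23.2662 = 11.6331

11.6331


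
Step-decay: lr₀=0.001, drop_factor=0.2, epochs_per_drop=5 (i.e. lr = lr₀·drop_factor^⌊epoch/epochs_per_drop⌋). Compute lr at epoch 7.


n_drops = ⌊7/5⌋ = 1
lr = 0.001·0.2^1 = 0.001·0.2 = 0.0002

0.0002


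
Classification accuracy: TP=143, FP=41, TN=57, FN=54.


Accuracy = (TP+TN)/(TP+TN+FP+FN)
= (143+57)/(295)
= 200/295 = 67.8%

67.8%


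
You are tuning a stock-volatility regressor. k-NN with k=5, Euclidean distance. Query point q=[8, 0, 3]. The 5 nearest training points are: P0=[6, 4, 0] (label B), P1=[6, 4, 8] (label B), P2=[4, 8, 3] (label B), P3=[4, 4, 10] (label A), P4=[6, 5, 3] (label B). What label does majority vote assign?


d(q,P0) = 5.3852  (label B)
d(q,P1) = 6.7082  (label B)
d(q,P2) = 8.9443  (label B)
d(q,P3) = 9.0  (label A)
d(q,P4) = 5.3852  (label B)
Votes: A=1, B=4
Majority → B

B


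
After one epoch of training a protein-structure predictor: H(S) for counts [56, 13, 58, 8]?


Probabilities: [56/135, 13/135, 58/135, 8/135] ≈ [0.4148, 0.0963, 0.4296, 0.0593]
H = -((56/135)·log₂(56/135) + (13/135)·log₂(13/135) + (58/135)·log₂(58/135) + (8/135)·log₂(8/135))
  = 1.617 bits

1.617 bits


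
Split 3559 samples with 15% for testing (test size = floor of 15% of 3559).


Test = ⌊3559·15/100⌋ = 533
Train = 3559 - 533 = 3026

Train: 3026, Test: 533


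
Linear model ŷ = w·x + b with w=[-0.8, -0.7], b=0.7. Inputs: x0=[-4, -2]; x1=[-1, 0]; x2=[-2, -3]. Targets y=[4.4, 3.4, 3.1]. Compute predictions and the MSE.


ŷ0 = (-0.8)·(-4) + (-0.7)·(-2) + 0.7 = 5.3
ŷ1 = (-0.8)·(-1) + (-0.7)·(0) + 0.7 = 1.5
ŷ2 = (-0.8)·(-2) + (-0.7)·(-3) + 0.7 = 4.4
errors² = [0.81, 3.61, 1.69]
MSE = 6.1100/3 = 2.0367

2.0367


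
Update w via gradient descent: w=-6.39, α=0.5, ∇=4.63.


w_new = w - α·∇
= -6.39 - 0.5·4.63
= -6.39 - 2.315
= -8.705

-8.705


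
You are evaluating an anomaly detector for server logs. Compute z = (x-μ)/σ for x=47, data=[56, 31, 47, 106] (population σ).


μ = 60, σ = 28.0268
z = (47 - 60)/28.0268 = -0.4638

-0.4638


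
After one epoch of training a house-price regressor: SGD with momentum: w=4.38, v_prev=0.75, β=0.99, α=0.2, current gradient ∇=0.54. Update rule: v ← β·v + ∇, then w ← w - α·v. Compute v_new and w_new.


v_new = 0.99·0.75 + 0.54 = 0.7425 + 0.54 = 1.2825
w_new = 4.38 - 0.2·1.2825 = 4.38 - 0.2565 = 4.1235

v_new=1.2825, w_new=4.1235


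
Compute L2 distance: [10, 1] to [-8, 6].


d = √((10+ 8)² + (1-6)²)
  = √(324 + 25)
  = √349 = 18.6815

18.6815


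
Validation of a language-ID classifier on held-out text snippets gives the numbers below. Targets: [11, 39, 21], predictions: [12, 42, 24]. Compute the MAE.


Absolute errors: |11-12|=1, |39-42|=3, |21-24|=3
Sum = 7
MAE = 7/3 = 7/3

7/3


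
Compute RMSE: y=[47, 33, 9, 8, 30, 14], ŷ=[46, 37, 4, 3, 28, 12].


MSE = 75/6 = 12.5
RMSE = √(75/6) = 3.5355

3.5355


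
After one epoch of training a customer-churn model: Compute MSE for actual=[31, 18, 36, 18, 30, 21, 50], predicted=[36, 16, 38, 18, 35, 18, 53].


Squared errors: (31-36)²=25, (18-16)²=4, (36-38)²=4, (18-18)²=0, (30-35)²=25, (21-18)²=9, (50-53)²=9
Sum = 76
MSE = 76/7 = 76/7

76/7


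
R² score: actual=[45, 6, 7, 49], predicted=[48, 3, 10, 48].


ȳ = 26.75
SS_res = Σ(y-ŷ)² = 28
SS_tot = Σ(y-ȳ)² = 1648.75
R² = 1 - SS_res/SS_tot = 1 - 0.017 = 0.983

0.983


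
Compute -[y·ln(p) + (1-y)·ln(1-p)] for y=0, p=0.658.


BCE = -[y·ln(p) + (1-y)·ln(1-p)]
= -0 - 1·ln(1-0.658)
= -ln(0.342) = 1.0729

1.0729


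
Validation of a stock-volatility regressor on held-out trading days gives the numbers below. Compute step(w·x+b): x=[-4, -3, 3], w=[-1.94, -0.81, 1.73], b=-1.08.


z = (-4)·(-1.94) + (-3)·(-0.81) + (3)·(1.73) - 1.08
  = 14.3
step(z) = 1 (z≥0)

1


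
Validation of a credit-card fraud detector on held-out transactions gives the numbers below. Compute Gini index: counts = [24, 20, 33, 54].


Probabilities: [24/131, 20/131, 33/131, 54/131] ≈ [0.1832, 0.1527, 0.2519, 0.4122]
Σpᵢ² = (576 + 400 + 1089 + 2916)/131² = 4981/17161
Gini = 1 - Σpᵢ² = 1 - 4981/17161 = 0.7097

0.7097


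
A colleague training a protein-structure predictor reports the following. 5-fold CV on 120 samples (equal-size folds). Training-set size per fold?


Fold size = 120/5 = 24
Training per fold = 120 - 24 = 96

96


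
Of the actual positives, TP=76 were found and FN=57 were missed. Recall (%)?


Recall = TP/(TP+FN)
= 76/(76+57)
= 76/133 = 57.14%

57.14%


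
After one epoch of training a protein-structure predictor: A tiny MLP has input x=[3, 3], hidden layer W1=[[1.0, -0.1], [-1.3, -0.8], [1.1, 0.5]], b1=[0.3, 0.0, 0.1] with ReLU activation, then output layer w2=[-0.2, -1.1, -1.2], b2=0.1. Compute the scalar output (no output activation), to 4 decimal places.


z1[0] = (1.0)·(3) + (-0.1)·(3) + 0.3 = 3.0
z1[1] = (-1.3)·(3) + (-0.8)·(3) + 0.0 = -6.3
z1[2] = (1.1)·(3) + (0.5)·(3) + 0.1 = 4.9
h = ReLU(z1) = [3.0, 0.0, 4.9]
output = (-0.2)·(3.0) + (-1.1)·(0.0) + (-1.2)·(4.9) + 0.1 = -6.38

-6.38


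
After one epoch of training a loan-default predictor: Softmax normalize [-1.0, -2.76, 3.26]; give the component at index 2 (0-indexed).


Exponentials: e^-1.0=0.3679, e^-2.76=0.0633, e^3.26=26.0495
Sum = 26.4807
Softmax = [0.0139, 0.0024, 0.9837]
p[2] = 26.0495/26.4807 = 0.9837

0.9837


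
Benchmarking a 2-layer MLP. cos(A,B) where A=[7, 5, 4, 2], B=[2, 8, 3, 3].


A·B = 7·2 + 5·8 + 4·3 + 2·3 = 72
‖A‖ = √94 = 9.6954, ‖B‖ = √86 = 9.2736
cos = 72/(√94·√86) = 72/√8084 = 0.8008

0.8008


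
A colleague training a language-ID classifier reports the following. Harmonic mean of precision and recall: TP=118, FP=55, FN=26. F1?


Precision = 118/173 = 0.6821
Recall = 118/144 = 0.8194
F1 = 2·P·R/(P+R) = 2·TP/(2·TP+FP+FN) = 236/(236+55+26) = 236/317 = 0.7445

0.7445


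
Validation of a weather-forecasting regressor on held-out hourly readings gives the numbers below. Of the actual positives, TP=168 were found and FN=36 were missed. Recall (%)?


Recall = TP/(TP+FN)
= 168/(168+36)
= 168/204 = 82.35%

82.35%


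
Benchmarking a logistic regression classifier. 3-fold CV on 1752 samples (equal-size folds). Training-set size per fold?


Fold size = 1752/3 = 584
Training per fold = 1752 - 584 = 1168

1168


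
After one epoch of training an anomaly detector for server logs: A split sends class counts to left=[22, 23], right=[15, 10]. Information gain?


Parent = [37, 33], H_parent = 0.9976
H_left = 0.9996 (n=45), H_right = 0.971 (n=25)
H_children = (45/70)·0.9996 + (25/70)·0.971 = 0.9894
IG = 0.9976 - 0.9894 = 0.0082

0.0082


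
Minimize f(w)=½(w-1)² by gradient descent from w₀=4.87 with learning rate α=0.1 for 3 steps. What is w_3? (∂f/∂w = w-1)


step 1: grad = 4.87-1 = 3.87; w = 4.87 - 0.1·(3.87) = 4.483
step 2: grad = 4.483-1 = 3.483; w = 4.483 - 0.1·(3.483) = 4.1347
step 3: grad = 4.1347-1 = 3.1347; w = 4.1347 - 0.1·(3.1347) = 3.82123

3.82123


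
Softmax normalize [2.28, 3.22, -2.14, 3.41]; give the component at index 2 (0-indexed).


Exponentials: e^2.28=9.7767, e^3.22=25.0281, e^-2.14=0.1177, e^3.41=30.2652
Sum = 65.1877
Softmax = [0.15, 0.3839, 0.0018, 0.4643]
p[2] = 0.1177/65.1877 = 0.0018

0.0018


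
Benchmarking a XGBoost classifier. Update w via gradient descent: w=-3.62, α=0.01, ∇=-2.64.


w_new = w - α·∇
= -3.62 - 0.01·-2.64
= -3.62 + 0.0264
= -3.5936

-3.5936


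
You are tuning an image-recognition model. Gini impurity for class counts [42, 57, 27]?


Probabilities: [42/126, 57/126, 27/126] ≈ [0.3333, 0.4524, 0.2143]
Σpᵢ² = (1764 + 3249 + 729)/126² = 5742/15876
Gini = 1 - Σpᵢ² = 1 - 5742/15876 = 0.6383

0.6383


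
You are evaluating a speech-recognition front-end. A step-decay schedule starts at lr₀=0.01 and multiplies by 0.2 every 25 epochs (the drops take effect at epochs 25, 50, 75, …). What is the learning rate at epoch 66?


n_drops = ⌊66/25⌋ = 2
lr = 0.01·0.2^2 = 0.01·0.04 = 0.0004

0.0004


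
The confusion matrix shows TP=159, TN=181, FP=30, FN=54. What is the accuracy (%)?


Accuracy = (TP+TN)/(TP+TN+FP+FN)
= (159+181)/(424)
= 340/424 = 80.19%

80.19%


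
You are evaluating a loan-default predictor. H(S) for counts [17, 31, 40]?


Probabilities: [17/88, 31/88, 40/88] ≈ [0.1932, 0.3523, 0.4545]
H = -((17/88)·log₂(17/88) + (31/88)·log₂(31/88) + (40/88)·log₂(40/88))
  = 1.5055 bits

1.5055 bits


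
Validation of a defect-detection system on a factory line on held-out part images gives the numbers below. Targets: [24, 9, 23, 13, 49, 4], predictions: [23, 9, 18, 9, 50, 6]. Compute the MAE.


Absolute errors: |24-23|=1, |9-9|=0, |23-18|=5, |13-9|=4, |49-50|=1, |4-6|=2
Sum = 13
MAE = 13/6 = 13/6

13/6


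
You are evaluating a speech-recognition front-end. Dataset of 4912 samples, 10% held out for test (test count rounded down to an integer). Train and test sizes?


Test = ⌊4912·10/100⌋ = 491
Train = 4912 - 491 = 4421

Train: 4421, Test: 491


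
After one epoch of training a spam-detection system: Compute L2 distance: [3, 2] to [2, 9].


d = √((3-2)² + (2-9)²)
  = √(1 + 49)
  = √50 = 7.0711

7.0711


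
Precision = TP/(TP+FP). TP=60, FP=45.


Precision = TP/(TP+FP)
= 60/(60+45)
= 60/105 = 57.14%

57.14%


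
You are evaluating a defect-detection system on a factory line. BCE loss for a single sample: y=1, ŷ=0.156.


BCE = -[y·ln(p) + (1-y)·ln(1-p)]
= -1·ln(0.156) - 0
= -ln(0.156) = 1.8579

1.8579


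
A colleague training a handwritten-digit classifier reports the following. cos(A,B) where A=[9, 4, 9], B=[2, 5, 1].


A·B = 9·2 + 4·5 + 9·1 = 47
‖A‖ = √178 = 13.3417, ‖B‖ = √30 = 5.4772
cos = 47/(√178·√30) = 47/√5340 = 0.6432

0.6432


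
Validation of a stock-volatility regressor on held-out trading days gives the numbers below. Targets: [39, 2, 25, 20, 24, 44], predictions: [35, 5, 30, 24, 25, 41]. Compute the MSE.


Squared errors: (39-35)²=16, (2-5)²=9, (25-30)²=25, (20-24)²=16, (24-25)²=1, (44-41)²=9
Sum = 76
MSE = 76/6 = 38/3

38/3


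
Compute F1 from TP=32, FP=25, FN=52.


Precision = 32/57 = 0.5614
Recall = 32/84 = 0.381
F1 = 2·P·R/(P+R) = 2·TP/(2·TP+FP+FN) = 64/(64+25+52) = 64/141 = 0.4539

0.4539


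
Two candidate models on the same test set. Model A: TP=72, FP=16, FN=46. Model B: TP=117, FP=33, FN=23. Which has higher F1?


Model A: P=72/88=0.8182, R=72/118=0.6102, F1=2PR/(P+R)=2TP/(2TP+FP+FN)=144/206=0.699
Model B: P=117/150=0.78, R=117/140=0.8357, F1=2PR/(P+R)=2TP/(2TP+FP+FN)=234/290=0.8069
0.699 < 0.8069 → Model B

Model B


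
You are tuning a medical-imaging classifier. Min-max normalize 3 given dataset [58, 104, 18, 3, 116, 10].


min=3, max=116
(3-3)/(116-3) = 0/113 = 0.0

0.0


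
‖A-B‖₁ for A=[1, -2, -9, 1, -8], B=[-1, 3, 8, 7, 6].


d = |1+ 1| + |-2-3| + |-9-8| + |1-7| + |-8-6|
  = 2 + 5 + 17 + 6 + 14
  = 44

44


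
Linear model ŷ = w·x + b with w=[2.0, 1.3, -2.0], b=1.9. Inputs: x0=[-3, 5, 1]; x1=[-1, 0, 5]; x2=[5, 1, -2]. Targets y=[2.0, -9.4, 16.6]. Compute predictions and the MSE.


ŷ0 = (2.0)·(-3) + (1.3)·(5) + (-2.0)·(1) + 1.9 = 0.4
ŷ1 = (2.0)·(-1) + (1.3)·(0) + (-2.0)·(5) + 1.9 = -10.1
ŷ2 = (2.0)·(5) + (1.3)·(1) + (-2.0)·(-2) + 1.9 = 17.2
errors² = [2.56, 0.49, 0.36]
MSE = 3.4100/3 = 1.1367

1.1367


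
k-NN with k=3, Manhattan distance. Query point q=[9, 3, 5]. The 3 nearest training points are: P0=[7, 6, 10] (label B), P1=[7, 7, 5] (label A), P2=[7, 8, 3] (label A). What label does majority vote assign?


d(q,P0) = 10  (label B)
d(q,P1) = 6  (label A)
d(q,P2) = 9  (label A)
Votes: A=2, B=1
Majority → A

A


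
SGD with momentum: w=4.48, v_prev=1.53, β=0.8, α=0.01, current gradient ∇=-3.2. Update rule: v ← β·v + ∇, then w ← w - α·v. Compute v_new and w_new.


v_new = 0.8·1.53 - 3.2 = 1.224 - 3.2 = -1.976
w_new = 4.48 - 0.01·-1.976 = 4.48 + 0.01976 = 4.49976

v_new=-1.976, w_new=4.49976


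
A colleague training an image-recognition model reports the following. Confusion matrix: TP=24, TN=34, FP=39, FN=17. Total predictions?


Total = TP + TN + FP + FN
= 24 + 34 + 39 + 17
= 114
(Predicted positive: 63, predicted negative: 51)

114


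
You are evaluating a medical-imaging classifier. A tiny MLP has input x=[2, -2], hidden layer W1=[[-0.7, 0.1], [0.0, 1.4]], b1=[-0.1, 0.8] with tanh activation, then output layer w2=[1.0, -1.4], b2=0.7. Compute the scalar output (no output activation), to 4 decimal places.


z1[0] = (-0.7)·(2) + (0.1)·(-2) - 0.1 = -1.7
z1[1] = (0.0)·(2) + (1.4)·(-2) + 0.8 = -2.0
h = tanh(z1) = [-0.9354, -0.964]
output = (1.0)·(-0.9354) + (-1.4)·(-0.964) + 0.7 = 1.1142

1.1142


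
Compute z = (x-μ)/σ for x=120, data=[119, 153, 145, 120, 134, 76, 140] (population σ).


μ = 126.7143, σ = 23.6988
z = (120 - 126.7143)/23.6988 = -0.2833

-0.2833


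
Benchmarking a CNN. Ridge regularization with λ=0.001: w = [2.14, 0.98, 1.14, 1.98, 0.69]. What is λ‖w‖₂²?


‖w‖₂² = (2.14)² + (0.98)² + (1.14)² + (1.98)² + (0.69)²
     = 4.5796 + 0.9604 + 1.2996 + 3.9204 + 0.4761
     = 11.2361
λ·‖w‖₂² = 0.001·11.2361 = 0.011236

0.011236


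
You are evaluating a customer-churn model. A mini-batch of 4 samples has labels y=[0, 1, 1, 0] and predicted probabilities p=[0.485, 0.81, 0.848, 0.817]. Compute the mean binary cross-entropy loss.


L[0] = -ln(1-0.485) = -ln(0.515) = 0.6636
L[1] = -ln(0.81) = 0.2107
L[2] = -ln(0.848) = 0.1649
L[3] = -ln(1-0.817) = -ln(0.183) = 1.6983
mean = (0.6636 + 0.2107 + 0.1649 + 1.6983)/4 = 0.6844

0.6844


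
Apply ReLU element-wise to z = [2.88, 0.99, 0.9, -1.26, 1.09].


ReLU(2.88) = max(0, 2.88) = 2.88
ReLU(0.99) = max(0, 0.99) = 0.99
ReLU(0.9) = max(0, 0.9) = 0.9
ReLU(-1.26) = max(0, -1.26) = 0.0
ReLU(1.09) = max(0, 1.09) = 1.09
result = [2.88, 0.99, 0.9, 0.0, 1.09]

[2.88, 0.99, 0.9, 0.0, 1.09]


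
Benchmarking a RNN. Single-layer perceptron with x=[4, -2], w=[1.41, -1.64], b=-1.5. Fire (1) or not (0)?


z = (4)·(1.41) + (-2)·(-1.64) - 1.5
  = 7.42
step(z) = 1 (z≥0)

1


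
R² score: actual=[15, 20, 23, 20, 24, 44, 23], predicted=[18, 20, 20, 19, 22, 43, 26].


ȳ = 24.1429
SS_res = Σ(y-ŷ)² = 33
SS_tot = Σ(y-ȳ)² = 514.86
R² = 1 - SS_res/SS_tot = 1 - 0.0641 = 0.9359

0.9359


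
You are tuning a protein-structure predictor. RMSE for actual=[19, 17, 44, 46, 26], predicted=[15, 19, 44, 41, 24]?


MSE = 49/5 = 9.8
RMSE = √(49/5) = 3.1305

3.1305


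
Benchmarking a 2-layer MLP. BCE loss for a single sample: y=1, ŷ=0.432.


BCE = -[y·ln(p) + (1-y)·ln(1-p)]
= -1·ln(0.432) - 0
= -ln(0.432) = 0.8393

0.8393


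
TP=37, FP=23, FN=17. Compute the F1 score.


Precision = 37/60 = 0.6167
Recall = 37/54 = 0.6852
F1 = 2·P·R/(P+R) = 2·TP/(2·TP+FP+FN) = 74/(74+23+17) = 74/114 = 0.6491

0.6491


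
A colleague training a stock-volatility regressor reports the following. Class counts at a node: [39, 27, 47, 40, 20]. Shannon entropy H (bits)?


Probabilities: [39/173, 27/173, 47/173, 40/173, 20/173] ≈ [0.2254, 0.1561, 0.2717, 0.2312, 0.1156]
H = -((39/173)·log₂(39/173) + (27/173)·log₂(27/173) + (47/173)·log₂(47/173) + (40/173)·log₂(40/173) + (20/173)·log₂(20/173))
  = 2.2618 bits

2.2618 bits


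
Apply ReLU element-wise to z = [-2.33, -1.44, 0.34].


ReLU(-2.33) = max(0, -2.33) = 0.0
ReLU(-1.44) = max(0, -1.44) = 0.0
ReLU(0.34) = max(0, 0.34) = 0.34
result = [0.0, 0.0, 0.34]

[0.0, 0.0, 0.34]


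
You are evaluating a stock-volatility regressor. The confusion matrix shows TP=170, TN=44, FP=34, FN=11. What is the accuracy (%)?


Accuracy = (TP+TN)/(TP+TN+FP+FN)
= (170+44)/(259)
= 214/259 = 82.63%

82.63%


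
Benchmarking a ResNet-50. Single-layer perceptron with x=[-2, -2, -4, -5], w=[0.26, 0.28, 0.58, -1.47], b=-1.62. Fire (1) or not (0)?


z = (-2)·(0.26) + (-2)·(0.28) + (-4)·(0.58) + (-5)·(-1.47) - 1.62
  = 2.33
step(z) = 1 (z≥0)

1


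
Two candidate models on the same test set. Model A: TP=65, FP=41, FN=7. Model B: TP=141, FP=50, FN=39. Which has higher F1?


Model A: P=65/106=0.6132, R=65/72=0.9028, F1=2PR/(P+R)=2TP/(2TP+FP+FN)=130/178=0.7303
Model B: P=141/191=0.7382, R=141/180=0.7833, F1=2PR/(P+R)=2TP/(2TP+FP+FN)=282/371=0.7601
0.7303 < 0.7601 → Model B

Model B


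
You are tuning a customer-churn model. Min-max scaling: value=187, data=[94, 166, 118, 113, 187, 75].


min=75, max=187
(187-75)/(187-75) = 112/112 = 1.0

1.0


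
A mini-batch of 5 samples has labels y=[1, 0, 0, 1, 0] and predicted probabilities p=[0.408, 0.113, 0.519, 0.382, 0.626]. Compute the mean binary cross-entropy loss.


L[0] = -ln(0.408) = 0.8965
L[1] = -ln(1-0.113) = -ln(0.887) = 0.1199
L[2] = -ln(1-0.519) = -ln(0.481) = 0.7319
L[3] = -ln(0.382) = 0.9623
L[4] = -ln(1-0.626) = -ln(0.374) = 0.9835
mean = (0.8965 + 0.1199 + 0.7319 + 0.9623 + 0.9835)/5 = 0.7388

0.7388


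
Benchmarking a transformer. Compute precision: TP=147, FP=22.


Precision = TP/(TP+FP)
= 147/(147+22)
= 147/169 = 86.98%

86.98%


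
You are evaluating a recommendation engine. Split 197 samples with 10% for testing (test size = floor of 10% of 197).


Test = ⌊197·10/100⌋ = 19
Train = 197 - 19 = 178

Train: 178, Test: 19


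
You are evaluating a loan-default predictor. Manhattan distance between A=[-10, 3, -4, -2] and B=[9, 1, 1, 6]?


d = |-10-9| + |3-1| + |-4-1| + |-2-6|
  = 19 + 2 + 5 + 8
  = 34

34


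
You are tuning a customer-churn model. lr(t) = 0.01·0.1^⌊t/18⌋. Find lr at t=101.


n_drops = ⌊101/18⌋ = 5
lr = 0.01·0.1^5 = 0.01·0.00001 = 0.0000001

0.0000001


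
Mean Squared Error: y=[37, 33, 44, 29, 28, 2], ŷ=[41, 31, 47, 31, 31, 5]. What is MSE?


Squared errors: (37-41)²=16, (33-31)²=4, (44-47)²=9, (29-31)²=4, (28-31)²=9, (2-5)²=9
Sum = 51
MSE = 51/6 = 17/2

17/2


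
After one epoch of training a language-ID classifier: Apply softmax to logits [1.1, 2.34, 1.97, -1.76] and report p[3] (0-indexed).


Exponentials: e^1.1=3.0042, e^2.34=10.3812, e^1.97=7.1707, e^-1.76=0.172
Sum = 20.7281
Softmax = [0.1449, 0.5008, 0.3459, 0.0083]
p[3] = 0.172/20.7281 = 0.0083

0.0083


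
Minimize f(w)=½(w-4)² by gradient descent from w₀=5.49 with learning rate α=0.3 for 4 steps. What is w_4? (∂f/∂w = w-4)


step 1: grad = 5.49-4 = 1.49; w = 5.49 - 0.3·(1.49) = 5.043
step 2: grad = 5.043-4 = 1.043; w = 5.043 - 0.3·(1.043) = 4.7301
step 3: grad = 4.7301-4 = 0.7301; w = 4.7301 - 0.3·(0.7301) = 4.51107
step 4: grad = 4.51107-4 = 0.51107; w = 4.51107 - 0.3·(0.51107) = 4.357749

4.357749


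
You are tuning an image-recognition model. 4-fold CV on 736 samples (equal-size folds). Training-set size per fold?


Fold size = 736/4 = 184
Training per fold = 736 - 184 = 552

552


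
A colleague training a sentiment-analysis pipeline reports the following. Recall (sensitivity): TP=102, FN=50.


Recall = TP/(TP+FN)
= 102/(102+50)
= 102/152 = 67.11%

67.11%


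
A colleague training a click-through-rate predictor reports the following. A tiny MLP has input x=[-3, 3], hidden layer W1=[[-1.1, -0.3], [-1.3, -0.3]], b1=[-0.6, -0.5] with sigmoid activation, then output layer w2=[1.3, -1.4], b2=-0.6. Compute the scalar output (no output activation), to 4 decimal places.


z1[0] = (-1.1)·(-3) + (-0.3)·(3) - 0.6 = 1.8
z1[1] = (-1.3)·(-3) + (-0.3)·(3) - 0.5 = 2.5
h = sigmoid(z1) = [0.8581, 0.9241]
output = (1.3)·(0.8581) + (-1.4)·(0.9241) - 0.6 = -0.7782

-0.7782
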